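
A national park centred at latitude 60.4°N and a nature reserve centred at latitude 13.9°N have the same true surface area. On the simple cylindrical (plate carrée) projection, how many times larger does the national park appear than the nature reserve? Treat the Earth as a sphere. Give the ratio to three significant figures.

1.97

In the plate carrée (x = Rλ, y = Rφ), meridians are true-scale (h = 1) and parallels are stretched by k = sec φ.
Areal scale at 60.4°: h·k = 1.000 × 2.025 = 2.025.
Areal scale at 13.9°: h·k = 1.000 × 1.030 = 1.030.
Ratio = 2.025/1.030 ≈ 1.97.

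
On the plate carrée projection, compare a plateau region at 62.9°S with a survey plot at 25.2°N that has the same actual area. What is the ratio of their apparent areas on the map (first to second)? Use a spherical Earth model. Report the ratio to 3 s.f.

For the equirectangular projection with φ₀ = 0 (plate carrée), h = 1 along meridians and k = sec φ along parallels.
Areal scale at 62.9°: h·k = 1.000 × 2.195 = 2.195.
Areal scale at 25.2°: h·k = 1.000 × 1.105 = 1.105.
Ratio = 2.195/1.105 ≈ 1.99.

1.99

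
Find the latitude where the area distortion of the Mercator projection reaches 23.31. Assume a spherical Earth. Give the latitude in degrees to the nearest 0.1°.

78.0°

Mercator areal scale is sec²φ.
sec²φ = 23.31  ⇒  cos²φ = 0.04290  ⇒  cos φ = 0.2071.
φ = arccos(0.2071) ≈ 78.0°.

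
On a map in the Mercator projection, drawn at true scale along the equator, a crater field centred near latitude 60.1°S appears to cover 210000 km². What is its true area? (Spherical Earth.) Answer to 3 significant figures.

Mercator is conformal, so the point scale is isotropic: h = k = sec φ = 1/cos φ.
Areal scale = k² = sec²φ = 1/cos²(60.1°) = 1/0.4985² = 4.024.
True area = apparent / (areal scale) = 210000 / 4.024 ≈ 52200 km².

52200 km²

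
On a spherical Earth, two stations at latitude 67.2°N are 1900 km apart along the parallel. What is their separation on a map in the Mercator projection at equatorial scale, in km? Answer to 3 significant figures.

Mercator is conformal, so the point scale is isotropic: h = k = sec φ = 1/cos φ.
Along the parallel, k = sec 67.2° = 1/0.3875 = 2.581.
Map distance = 1900 × 2.581 ≈ 4900 km.

4900 km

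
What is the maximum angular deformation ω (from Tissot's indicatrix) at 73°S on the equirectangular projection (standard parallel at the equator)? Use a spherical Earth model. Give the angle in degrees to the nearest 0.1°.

66.4°

Plate carrée maps x = Rλ, y = Rφ. The meridian scale is h = 1 and the parallel scale is k = 1/cos φ = sec φ.
At 73°: h = 1.000, k = 3.420; principal scales a = 3.420, b = 1.000.
sin(ω/2) = (a − b)/(a + b) = 2.420/4.420 = 0.5475, so ω = 2 arcsin(0.5475) ≈ 66.4°.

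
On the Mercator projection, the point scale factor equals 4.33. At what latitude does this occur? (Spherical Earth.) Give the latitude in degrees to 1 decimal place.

Mercator scale is k = sec φ = 1/cos φ.
1/cos φ = 4.33  ⇒  cos φ = 0.2309  ⇒  φ = arccos(0.2309) ≈ 76.6°.

76.6°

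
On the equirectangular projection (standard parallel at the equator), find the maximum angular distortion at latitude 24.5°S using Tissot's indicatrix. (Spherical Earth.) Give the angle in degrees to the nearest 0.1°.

5.4°

In the plate carrée (x = Rλ, y = Rφ), meridians are true-scale (h = 1) and parallels are stretched by k = sec φ.
At 24.5°: h = 1.000, k = 1.099; principal scales a = 1.099, b = 1.000.
sin(ω/2) = (a − b)/(a + b) = 0.09895/2.099 = 0.04714, so ω = 2 arcsin(0.04714) ≈ 5.4°.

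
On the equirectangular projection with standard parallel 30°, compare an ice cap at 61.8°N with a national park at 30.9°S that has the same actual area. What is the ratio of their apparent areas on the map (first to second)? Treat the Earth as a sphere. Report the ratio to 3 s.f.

With standard parallel φ₀ = 30°, the equirectangular projection gives x = Rλ cos φ₀, y = Rφ, so h = 1 and k = cos 30° / cos φ.
Areal scale at 61.8°: h·k = 1.000 × 1.833 = 1.833.
Areal scale at 30.9°: h·k = 1.000 × 1.009 = 1.009.
Ratio = 1.833/1.009 ≈ 1.82.

1.82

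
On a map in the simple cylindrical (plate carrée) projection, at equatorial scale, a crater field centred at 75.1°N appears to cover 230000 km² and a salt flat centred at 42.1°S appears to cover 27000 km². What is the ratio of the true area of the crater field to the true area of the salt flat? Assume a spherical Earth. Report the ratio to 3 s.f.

2.95

On the plate carrée, areal scale = h·k = 1 × sec φ, so true area = apparent × cos φ.
True area of crater field: 230000 × cos(75.1°) = 230000 × 0.2571 = 59140 km².
True area of salt flat: 27000 × cos(42.1°) = 27000 × 0.7420 = 20030 km².
Ratio = 59140 / 20030 ≈ 2.95.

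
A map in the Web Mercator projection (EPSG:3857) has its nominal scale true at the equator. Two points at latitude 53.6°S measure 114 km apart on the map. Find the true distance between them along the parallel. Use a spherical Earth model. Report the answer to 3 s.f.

The Mercator projection is conformal; its linear scale factor is the same in every direction and equals sec φ = 1/cos φ.
Along the parallel at 53.6°, map distances are exaggerated by k = sec 53.6° = 1.685.
True distance = 114 / 1.685 = 114 × cos 53.6° ≈ 67.6 km.

67.6 km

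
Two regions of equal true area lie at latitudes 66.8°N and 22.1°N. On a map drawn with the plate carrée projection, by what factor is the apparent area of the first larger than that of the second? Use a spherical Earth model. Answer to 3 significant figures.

2.35

Plate carrée maps x = Rλ, y = Rφ. The meridian scale is h = 1 and the parallel scale is k = 1/cos φ = sec φ.
Areal scale at 66.8°: h·k = 1.000 × 2.538 = 2.538.
Areal scale at 22.1°: h·k = 1.000 × 1.079 = 1.079.
Ratio = 2.538/1.079 ≈ 2.35.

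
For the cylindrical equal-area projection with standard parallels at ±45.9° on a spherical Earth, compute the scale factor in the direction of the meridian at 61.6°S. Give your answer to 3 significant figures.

0.683

Cylindrical equal-area (φ₀ = 45.9°): h = cos φ / cos 45.9° along meridians, k = cos 45.9° / cos φ along parallels; h·k = 1.
h = cos 61.6° / cos 45.9° = 0.4756/0.6959 = 0.6835.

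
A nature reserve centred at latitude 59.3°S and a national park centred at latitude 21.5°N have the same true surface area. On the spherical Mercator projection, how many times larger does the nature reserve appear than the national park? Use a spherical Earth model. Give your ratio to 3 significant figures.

On Mercator, area is exaggerated by sec²φ = 1/cos²φ.
At 59.3°: sec²(59.3°) = 1/0.5105² = 3.837.
At 21.5°: sec²(21.5°) = 1/0.9304² = 1.155.
Ratio = 3.837/1.155 = cos²(21.5°)/cos²(59.3°) ≈ 3.32.

3.32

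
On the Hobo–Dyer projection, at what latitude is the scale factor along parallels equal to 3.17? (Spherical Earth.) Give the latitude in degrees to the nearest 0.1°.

The Hobo–Dyer projection is cylindrical equal-area with φ₀ = 37.5°. For cylindrical equal-area with standard parallel φ₀, h = cos φ / cos φ₀ and k = cos φ₀ / cos φ, so h·k = 1.
k = cos φ₀ / cos φ = 3.17  ⇒  cos φ = cos 37.5° / 3.17 = 0.2503.
φ = arccos(0.2503) ≈ 75.5°.

75.5°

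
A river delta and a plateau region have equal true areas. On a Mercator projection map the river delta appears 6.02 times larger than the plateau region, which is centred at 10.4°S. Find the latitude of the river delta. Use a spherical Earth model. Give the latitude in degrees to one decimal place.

66.4°

For equal true areas on Mercator, apparent areas scale as sec²φ, so the ratio is cos²φ₂ / cos²φ₁.
cos²φ₂ / cos²φ₁ = 6.02  ⇒  cos φ₁ = cos 10.4° / √6.02 = 0.9836/2.454 = 0.4009.
φ₁ = arccos(0.4009) ≈ 66.4°.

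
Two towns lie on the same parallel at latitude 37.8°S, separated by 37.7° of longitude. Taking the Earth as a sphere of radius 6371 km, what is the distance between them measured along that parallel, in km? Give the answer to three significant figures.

Arc length along a parallel = R cos φ · Δλ (with Δλ in radians).
= 6371 × cos 37.8° × (37.7° × π/180) = 6371 × 0.7902 × 0.6580 ≈ 3310 km.

3310 km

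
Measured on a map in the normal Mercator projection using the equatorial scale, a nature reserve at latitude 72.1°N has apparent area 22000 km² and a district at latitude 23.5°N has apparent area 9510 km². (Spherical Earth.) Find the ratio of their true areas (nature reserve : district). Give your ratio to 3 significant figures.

Mercator's areal exaggeration is sec²φ; hence true area = (apparent area) · cos²φ.
True area of nature reserve: 22000 × cos²(72.1°) = 22000 × 0.09447 = 2078 km².
True area of district: 9510 × cos²(23.5°) = 9510 × 0.8410 = 7998 km².
Ratio = 2078 / 7998 ≈ 0.260.

0.260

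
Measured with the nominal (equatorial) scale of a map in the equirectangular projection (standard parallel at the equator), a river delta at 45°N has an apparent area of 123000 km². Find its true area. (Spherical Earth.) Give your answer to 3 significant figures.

In the plate carrée (x = Rλ, y = Rφ), meridians are true-scale (h = 1) and parallels are stretched by k = sec φ.
Areal scale = h·k = 1 × sec φ; at 45°, h = 1.000, k = 1.414, so h·k = 1.414.
True area = apparent / (areal scale) = 123000 / 1.414 ≈ 87000 km².

87000 km²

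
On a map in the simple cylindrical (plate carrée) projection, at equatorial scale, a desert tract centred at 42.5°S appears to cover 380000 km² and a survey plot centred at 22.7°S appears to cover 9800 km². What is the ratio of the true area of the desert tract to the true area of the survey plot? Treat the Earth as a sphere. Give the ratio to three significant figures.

Plate carrée has h = 1 and k = sec φ, giving areal scale sec φ; true area = (apparent area) · cos φ.
True area of desert tract: 380000 × cos(42.5°) = 380000 × 0.7373 = 280200 km².
True area of survey plot: 9800 × cos(22.7°) = 9800 × 0.9225 = 9041 km².
Ratio = 280200 / 9041 ≈ 31.0.

31.0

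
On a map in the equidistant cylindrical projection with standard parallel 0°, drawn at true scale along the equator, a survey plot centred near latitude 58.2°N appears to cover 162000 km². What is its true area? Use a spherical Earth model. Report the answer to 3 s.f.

85400 km²

In the plate carrée (x = Rλ, y = Rφ), meridians are true-scale (h = 1) and parallels are stretched by k = sec φ.
Areal scale = h·k = 1 × sec φ; at 58.2°, h = 1.000, k = 1.898, so h·k = 1.898.
True area = apparent / (areal scale) = 162000 / 1.898 ≈ 85400 km².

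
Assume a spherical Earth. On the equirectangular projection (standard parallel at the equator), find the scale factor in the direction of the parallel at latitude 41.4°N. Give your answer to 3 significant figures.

For the equirectangular projection with φ₀ = 0 (plate carrée), h = 1 along meridians and k = sec φ along parallels.
k = 1/cos 41.4° = 1/0.7501 = 1.333.

1.33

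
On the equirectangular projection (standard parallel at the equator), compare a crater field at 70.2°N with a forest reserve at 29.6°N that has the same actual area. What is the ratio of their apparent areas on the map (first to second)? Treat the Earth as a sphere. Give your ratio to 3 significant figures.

Plate carrée maps x = Rλ, y = Rφ. The meridian scale is h = 1 and the parallel scale is k = 1/cos φ = sec φ.
Areal scale at 70.2°: h·k = 1.000 × 2.952 = 2.952.
Areal scale at 29.6°: h·k = 1.000 × 1.150 = 1.150.
Ratio = 2.952/1.150 ≈ 2.57.

2.57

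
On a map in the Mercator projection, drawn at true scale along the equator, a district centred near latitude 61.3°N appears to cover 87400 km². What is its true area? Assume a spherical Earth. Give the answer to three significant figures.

20200 km²

For Mercator, h = k = sec φ (a conformal cylindrical projection has a single point scale, 1/cos φ).
Areal scale = k² = sec²φ = 1/cos²(61.3°) = 1/0.4802² = 4.336.
True area = apparent / (areal scale) = 87400 / 4.336 ≈ 20200 km².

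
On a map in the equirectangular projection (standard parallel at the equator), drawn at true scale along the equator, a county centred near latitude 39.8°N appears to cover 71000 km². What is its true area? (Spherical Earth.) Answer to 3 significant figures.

In the plate carrée (x = Rλ, y = Rφ), meridians are true-scale (h = 1) and parallels are stretched by k = sec φ.
Areal scale = h·k = 1 × sec φ; at 39.8°, h = 1.000, k = 1.302, so h·k = 1.302.
True area = apparent / (areal scale) = 71000 / 1.302 ≈ 54500 km².

54500 km²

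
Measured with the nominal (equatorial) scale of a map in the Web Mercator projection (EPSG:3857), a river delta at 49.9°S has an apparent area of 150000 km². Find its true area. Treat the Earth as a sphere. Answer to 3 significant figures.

Mercator is conformal, so the point scale is isotropic: h = k = sec φ = 1/cos φ.
Areal scale = k² = sec²φ = 1/cos²(49.9°) = 1/0.6441² = 2.410.
True area = apparent / (areal scale) = 150000 / 2.410 ≈ 62200 km².

62200 km²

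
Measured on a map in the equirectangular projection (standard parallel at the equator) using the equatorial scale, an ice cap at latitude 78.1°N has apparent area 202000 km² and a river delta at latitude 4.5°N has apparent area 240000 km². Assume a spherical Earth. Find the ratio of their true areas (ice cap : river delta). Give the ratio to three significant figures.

0.174

Plate carrée has h = 1 and k = sec φ, giving areal scale sec φ; true area = (apparent area) · cos φ.
True area of ice cap: 202000 × cos(78.1°) = 202000 × 0.2062 = 41650 km².
True area of river delta: 240000 × cos(4.5°) = 240000 × 0.9969 = 239300 km².
Ratio = 41650 / 239300 ≈ 0.174.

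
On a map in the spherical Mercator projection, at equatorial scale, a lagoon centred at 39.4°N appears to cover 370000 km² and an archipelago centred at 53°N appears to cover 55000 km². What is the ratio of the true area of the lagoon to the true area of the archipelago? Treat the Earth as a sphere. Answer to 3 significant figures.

11.1

Since Mercator area scale is 1/cos²φ, the true area equals the apparent area multiplied by cos²φ.
True area of lagoon: 370000 × cos²(39.4°) = 370000 × 0.5971 = 220900 km².
True area of archipelago: 55000 × cos²(53°) = 55000 × 0.3622 = 19920 km².
Ratio = 220900 / 19920 ≈ 11.1.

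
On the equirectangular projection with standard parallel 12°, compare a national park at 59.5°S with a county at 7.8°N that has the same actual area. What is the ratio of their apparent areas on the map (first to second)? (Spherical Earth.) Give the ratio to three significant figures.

In the equirectangular projection with standard parallel φ₀ = 12° (x = Rλ cos φ₀, y = Rφ), meridians are true-scale (h = 1) and the parallel scale is k = cos φ₀ / cos φ.
Areal scale at 59.5°: h·k = 1.000 × 1.927 = 1.927.
Areal scale at 7.8°: h·k = 1.000 × 0.9873 = 0.9873.
Ratio = 1.927/0.9873 ≈ 1.95.

1.95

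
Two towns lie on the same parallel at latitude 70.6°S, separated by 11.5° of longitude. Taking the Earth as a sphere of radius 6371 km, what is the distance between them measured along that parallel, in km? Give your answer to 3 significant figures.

425 km

Arc length along a parallel = R cos φ · Δλ (with Δλ in radians).
= 6371 × cos 70.6° × (11.5° × π/180) = 6371 × 0.3322 × 0.2007 ≈ 425 km.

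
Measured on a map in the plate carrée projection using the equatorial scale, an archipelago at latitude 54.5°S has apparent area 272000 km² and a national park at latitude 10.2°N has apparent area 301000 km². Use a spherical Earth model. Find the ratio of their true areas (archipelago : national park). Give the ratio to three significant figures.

On the plate carrée, areal scale = h·k = 1 × sec φ, so true area = apparent × cos φ.
True area of archipelago: 272000 × cos(54.5°) = 272000 × 0.5807 = 158000 km².
True area of national park: 301000 × cos(10.2°) = 301000 × 0.9842 = 296200 km².
Ratio = 158000 / 296200 ≈ 0.533.

0.533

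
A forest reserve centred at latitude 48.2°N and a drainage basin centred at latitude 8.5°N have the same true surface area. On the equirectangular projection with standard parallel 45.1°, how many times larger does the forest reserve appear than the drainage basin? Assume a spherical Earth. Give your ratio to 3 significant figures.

In the equirectangular projection with standard parallel φ₀ = 45.1° (x = Rλ cos φ₀, y = Rφ), meridians are true-scale (h = 1) and the parallel scale is k = cos φ₀ / cos φ.
Areal scale at 48.2°: h·k = 1.000 × 1.059 = 1.059.
Areal scale at 8.5°: h·k = 1.000 × 0.7137 = 0.7137.
Ratio = 1.059/0.7137 ≈ 1.48.

1.48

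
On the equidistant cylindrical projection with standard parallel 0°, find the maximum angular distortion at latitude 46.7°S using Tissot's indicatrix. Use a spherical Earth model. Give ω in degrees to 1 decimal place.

21.5°

For the equirectangular projection with φ₀ = 0 (plate carrée), h = 1 along meridians and k = sec φ along parallels.
At 46.7°: h = 1.000, k = 1.458; principal scales a = 1.458, b = 1.000.
sin(ω/2) = (a − b)/(a + b) = 0.4581/2.458 = 0.1864, so ω = 2 arcsin(0.1864) ≈ 21.5°.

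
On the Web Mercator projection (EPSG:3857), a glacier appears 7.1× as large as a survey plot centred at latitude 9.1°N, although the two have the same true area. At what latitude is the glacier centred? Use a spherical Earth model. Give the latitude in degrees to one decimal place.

68.2°

On Mercator, (apparent₁)/(apparent₂) = sec²φ₁ / sec²φ₂ when true areas are equal.
cos²φ₂ / cos²φ₁ = 7.1  ⇒  cos φ₁ = cos 9.1° / √7.1 = 0.9874/2.665 = 0.3706.
φ₁ = arccos(0.3706) ≈ 68.2°.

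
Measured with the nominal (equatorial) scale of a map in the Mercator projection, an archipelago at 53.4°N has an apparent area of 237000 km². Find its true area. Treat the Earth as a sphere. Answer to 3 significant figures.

84200 km²

For Mercator, h = k = sec φ (a conformal cylindrical projection has a single point scale, 1/cos φ).
Areal scale = k² = sec²φ = 1/cos²(53.4°) = 1/0.5962² = 2.813.
True area = apparent / (areal scale) = 237000 / 2.813 ≈ 84200 km².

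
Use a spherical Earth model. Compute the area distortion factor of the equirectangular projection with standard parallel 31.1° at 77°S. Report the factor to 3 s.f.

3.81

With standard parallel φ₀ = 31.1°, the equirectangular projection gives x = Rλ cos φ₀, y = Rφ, so h = 1 and k = cos 31.1° / cos φ.
Areal scale = h·k = 1 × cos φ₀ / cos φ; at 77°, h = 1.000, k = 3.806, so h·k = 3.806.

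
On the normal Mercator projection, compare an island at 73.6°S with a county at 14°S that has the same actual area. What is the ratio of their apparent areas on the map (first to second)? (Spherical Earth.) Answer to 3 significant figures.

11.8

Mercator areal scale is sec²φ.
At 73.6°: sec²(73.6°) = 1/0.2823² = 12.54.
At 14°: sec²(14°) = 1/0.9703² = 1.062.
Ratio = 12.54/1.062 = cos²(14°)/cos²(73.6°) ≈ 11.8.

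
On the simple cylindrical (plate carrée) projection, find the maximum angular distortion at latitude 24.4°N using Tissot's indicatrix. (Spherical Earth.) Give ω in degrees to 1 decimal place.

In the plate carrée (x = Rλ, y = Rφ), meridians are true-scale (h = 1) and parallels are stretched by k = sec φ.
At 24.4°: h = 1.000, k = 1.098; principal scales a = 1.098, b = 1.000.
sin(ω/2) = (a − b)/(a + b) = 0.09808/2.098 = 0.04675, so ω = 2 arcsin(0.04675) ≈ 5.4°.

5.4°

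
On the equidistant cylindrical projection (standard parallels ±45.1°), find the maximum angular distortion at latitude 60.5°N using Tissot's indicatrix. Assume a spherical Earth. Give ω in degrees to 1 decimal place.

20.5°

With standard parallel φ₀ = 45.1°, the equirectangular projection gives x = Rλ cos φ₀, y = Rφ, so h = 1 and k = cos 45.1° / cos φ.
At 60.5°: h = 1.000, k = 1.433; principal scales a = 1.433, b = 1.000.
sin(ω/2) = (a − b)/(a + b) = 0.4335/2.433 = 0.1781, so ω = 2 arcsin(0.1781) ≈ 20.5°.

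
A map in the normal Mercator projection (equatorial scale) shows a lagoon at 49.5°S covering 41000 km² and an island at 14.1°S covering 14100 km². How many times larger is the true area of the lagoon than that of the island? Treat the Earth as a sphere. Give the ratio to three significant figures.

1.30

Mercator's areal exaggeration is sec²φ; hence true area = (apparent area) · cos²φ.
True area of lagoon: 41000 × cos²(49.5°) = 41000 × 0.4218 = 17290 km².
True area of island: 14100 × cos²(14.1°) = 14100 × 0.9407 = 13260 km².
Ratio = 17290 / 13260 ≈ 1.30.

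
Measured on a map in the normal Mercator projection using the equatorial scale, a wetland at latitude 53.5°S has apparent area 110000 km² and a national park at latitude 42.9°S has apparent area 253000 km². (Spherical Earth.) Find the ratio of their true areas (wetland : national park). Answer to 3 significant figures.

On Mercator the areal scale is sec²φ, so true area = apparent × cos²φ.
True area of wetland: 110000 × cos²(53.5°) = 110000 × 0.3538 = 38920 km².
True area of national park: 253000 × cos²(42.9°) = 253000 × 0.5366 = 135800 km².
Ratio = 38920 / 135800 ≈ 0.287.

0.287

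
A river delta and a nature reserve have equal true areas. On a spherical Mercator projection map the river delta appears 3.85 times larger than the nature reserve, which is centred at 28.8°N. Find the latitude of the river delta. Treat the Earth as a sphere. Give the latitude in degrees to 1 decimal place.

On Mercator, (apparent₁)/(apparent₂) = sec²φ₁ / sec²φ₂ when true areas are equal.
cos²φ₂ / cos²φ₁ = 3.85  ⇒  cos φ₁ = cos 28.8° / √3.85 = 0.8763/1.962 = 0.4466.
φ₁ = arccos(0.4466) ≈ 63.5°.

63.5°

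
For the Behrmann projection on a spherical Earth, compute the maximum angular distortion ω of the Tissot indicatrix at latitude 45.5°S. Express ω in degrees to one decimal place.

24.1°

Behrmann is a cylindrical equal-area projection with standard parallels at ±30°. Cylindrical equal-area (φ₀ = 30°): h = cos φ / cos 30° along meridians, k = cos 30° / cos φ along parallels; h·k = 1.
At 45.5°: h = 0.8093, k = 1.236; principal scales a = 1.236, b = 0.8093.
sin(ω/2) = (a − b)/(a + b) = 0.4262/2.045 = 0.2084, so ω = 2 arcsin(0.2084) ≈ 24.1°.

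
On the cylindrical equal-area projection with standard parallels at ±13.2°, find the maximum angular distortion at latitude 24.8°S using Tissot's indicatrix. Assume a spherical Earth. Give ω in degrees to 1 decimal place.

8.0°

For cylindrical equal-area with standard parallel φ₀, h = cos φ / cos φ₀ and k = cos φ₀ / cos φ, so h·k = 1.
At 24.8°: h = 0.9324, k = 1.072; principal scales a = 1.072, b = 0.9324.
sin(ω/2) = (a − b)/(a + b) = 0.1401/2.005 = 0.06987, so ω = 2 arcsin(0.06987) ≈ 8.0°.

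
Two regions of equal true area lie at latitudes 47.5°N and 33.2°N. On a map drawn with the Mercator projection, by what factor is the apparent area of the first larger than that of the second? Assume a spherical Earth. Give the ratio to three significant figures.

1.53

On Mercator, area is exaggerated by sec²φ = 1/cos²φ.
At 47.5°: sec²(47.5°) = 1/0.6756² = 2.191.
At 33.2°: sec²(33.2°) = 1/0.8368² = 1.428.
Ratio = 2.191/1.428 = cos²(33.2°)/cos²(47.5°) ≈ 1.53.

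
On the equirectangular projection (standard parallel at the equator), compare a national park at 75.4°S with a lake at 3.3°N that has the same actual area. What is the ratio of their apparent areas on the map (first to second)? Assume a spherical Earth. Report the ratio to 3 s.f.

3.96

In the plate carrée (x = Rλ, y = Rφ), meridians are true-scale (h = 1) and parallels are stretched by k = sec φ.
Areal scale at 75.4°: h·k = 1.000 × 3.967 = 3.967.
Areal scale at 3.3°: h·k = 1.000 × 1.002 = 1.002.
Ratio = 3.967/1.002 ≈ 3.96.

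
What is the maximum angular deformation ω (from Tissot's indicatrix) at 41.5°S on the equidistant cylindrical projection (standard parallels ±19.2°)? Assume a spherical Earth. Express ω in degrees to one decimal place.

13.3°

In the equirectangular projection with standard parallel φ₀ = 19.2° (x = Rλ cos φ₀, y = Rφ), meridians are true-scale (h = 1) and the parallel scale is k = cos φ₀ / cos φ.
At 41.5°: h = 1.000, k = 1.261; principal scales a = 1.261, b = 1.000.
sin(ω/2) = (a − b)/(a + b) = 0.2609/2.261 = 0.1154, so ω = 2 arcsin(0.1154) ≈ 13.3°.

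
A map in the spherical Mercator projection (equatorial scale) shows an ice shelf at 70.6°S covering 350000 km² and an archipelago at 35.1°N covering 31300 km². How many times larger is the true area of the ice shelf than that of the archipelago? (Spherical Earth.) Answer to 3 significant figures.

1.84

Mercator's areal exaggeration is sec²φ; hence true area = (apparent area) · cos²φ.
True area of ice shelf: 350000 × cos²(70.6°) = 350000 × 0.1103 = 38620 km².
True area of archipelago: 31300 × cos²(35.1°) = 31300 × 0.6694 = 20950 km².
Ratio = 38620 / 20950 ≈ 1.84.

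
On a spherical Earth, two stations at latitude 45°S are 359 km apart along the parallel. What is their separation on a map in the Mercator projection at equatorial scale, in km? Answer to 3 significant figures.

Mercator is conformal, so the point scale is isotropic: h = k = sec φ = 1/cos φ.
Along the parallel, k = sec 45° = 1/0.7071 = 1.414.
Map distance = 359 × 1.414 ≈ 508 km.

508 km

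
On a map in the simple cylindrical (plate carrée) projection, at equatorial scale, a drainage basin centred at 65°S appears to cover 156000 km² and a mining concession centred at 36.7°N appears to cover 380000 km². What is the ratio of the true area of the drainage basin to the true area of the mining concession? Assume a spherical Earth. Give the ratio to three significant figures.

0.216

On the plate carrée, areal scale = h·k = 1 × sec φ, so true area = apparent × cos φ.
True area of drainage basin: 156000 × cos(65°) = 156000 × 0.4226 = 65930 km².
True area of mining concession: 380000 × cos(36.7°) = 380000 × 0.8018 = 304700 km².
Ratio = 65930 / 304700 ≈ 0.216.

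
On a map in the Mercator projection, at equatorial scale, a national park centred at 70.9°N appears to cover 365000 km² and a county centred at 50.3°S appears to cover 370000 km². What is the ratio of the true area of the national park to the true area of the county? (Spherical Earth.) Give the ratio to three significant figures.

On Mercator the areal scale is sec²φ, so true area = apparent × cos²φ.
True area of national park: 365000 × cos²(70.9°) = 365000 × 0.1071 = 39080 km².
True area of county: 370000 × cos²(50.3°) = 370000 × 0.4080 = 151000 km².
Ratio = 39080 / 151000 ≈ 0.259.

0.259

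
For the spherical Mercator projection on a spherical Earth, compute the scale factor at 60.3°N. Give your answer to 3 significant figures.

The Mercator projection is conformal; its linear scale factor is the same in every direction and equals sec φ = 1/cos φ.
k = 1/cos 60.3° = 1/0.4955 = 2.018.

2.02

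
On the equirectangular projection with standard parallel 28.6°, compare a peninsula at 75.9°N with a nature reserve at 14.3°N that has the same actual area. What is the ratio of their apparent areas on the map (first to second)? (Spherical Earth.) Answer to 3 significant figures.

3.98

The equidistant cylindrical projection with φ₀ = 28.6° has h = 1 (meridians true) and k = cos φ₀ / cos φ along parallels.
Areal scale at 75.9°: h·k = 1.000 × 3.604 = 3.604.
Areal scale at 14.3°: h·k = 1.000 × 0.9061 = 0.9061.
Ratio = 3.604/0.9061 ≈ 3.98.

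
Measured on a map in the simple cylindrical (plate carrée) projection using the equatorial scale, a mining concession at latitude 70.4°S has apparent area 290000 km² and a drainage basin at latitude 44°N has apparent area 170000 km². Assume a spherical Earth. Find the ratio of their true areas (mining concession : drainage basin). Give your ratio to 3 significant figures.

0.796

On the plate carrée, areal scale = h·k = 1 × sec φ, so true area = apparent × cos φ.
True area of mining concession: 290000 × cos(70.4°) = 290000 × 0.3355 = 97280 km².
True area of drainage basin: 170000 × cos(44°) = 170000 × 0.7193 = 122300 km².
Ratio = 97280 / 122300 ≈ 0.796.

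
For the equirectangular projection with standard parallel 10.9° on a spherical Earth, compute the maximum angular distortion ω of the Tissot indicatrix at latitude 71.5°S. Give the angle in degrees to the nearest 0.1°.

61.5°

In the equirectangular projection with standard parallel φ₀ = 10.9° (x = Rλ cos φ₀, y = Rφ), meridians are true-scale (h = 1) and the parallel scale is k = cos φ₀ / cos φ.
At 71.5°: h = 1.000, k = 3.095; principal scales a = 3.095, b = 1.000.
sin(ω/2) = (a − b)/(a + b) = 2.095/4.095 = 0.5116, so ω = 2 arcsin(0.5116) ≈ 61.5°.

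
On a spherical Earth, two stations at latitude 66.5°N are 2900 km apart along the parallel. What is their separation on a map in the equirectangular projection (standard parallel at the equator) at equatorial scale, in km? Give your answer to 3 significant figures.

Plate carrée maps x = Rλ, y = Rφ. The meridian scale is h = 1 and the parallel scale is k = 1/cos φ = sec φ.
Along the parallel, k = sec 66.5° = 1/0.3987 = 2.508.
Map distance = 2900 × 2.508 ≈ 7270 km.

7270 km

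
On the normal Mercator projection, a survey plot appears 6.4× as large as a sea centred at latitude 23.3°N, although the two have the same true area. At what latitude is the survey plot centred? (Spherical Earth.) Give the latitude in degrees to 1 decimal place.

Mercator areal scale is sec²φ, so apparent-area ratio = sec²φ₁ / sec²φ₂ = cos²φ₂ / cos²φ₁.
cos²φ₂ / cos²φ₁ = 6.4  ⇒  cos φ₁ = cos 23.3° / √6.4 = 0.9184/2.530 = 0.3630.
φ₁ = arccos(0.3630) ≈ 68.7°.

68.7°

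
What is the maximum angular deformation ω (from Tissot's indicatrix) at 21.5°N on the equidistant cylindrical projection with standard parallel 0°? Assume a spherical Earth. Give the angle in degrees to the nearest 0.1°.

4.1°

For the equirectangular projection with φ₀ = 0 (plate carrée), h = 1 along meridians and k = sec φ along parallels.
At 21.5°: h = 1.000, k = 1.075; principal scales a = 1.075, b = 1.000.
sin(ω/2) = (a − b)/(a + b) = 0.07479/2.075 = 0.03605, so ω = 2 arcsin(0.03605) ≈ 4.1°.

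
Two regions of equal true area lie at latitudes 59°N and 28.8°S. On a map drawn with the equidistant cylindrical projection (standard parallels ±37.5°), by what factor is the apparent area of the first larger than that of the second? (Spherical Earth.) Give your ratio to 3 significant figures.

1.70

In the equirectangular projection with standard parallel φ₀ = 37.5° (x = Rλ cos φ₀, y = Rφ), meridians are true-scale (h = 1) and the parallel scale is k = cos φ₀ / cos φ.
Areal scale at 59°: h·k = 1.000 × 1.540 = 1.540.
Areal scale at 28.8°: h·k = 1.000 × 0.9053 = 0.9053.
Ratio = 1.540/0.9053 ≈ 1.70.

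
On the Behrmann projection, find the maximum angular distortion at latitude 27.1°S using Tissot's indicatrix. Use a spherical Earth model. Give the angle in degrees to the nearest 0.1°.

Behrmann is a cylindrical equal-area projection with standard parallels at ±30°. Cylindrical equal-area (φ₀ = 30°): h = cos φ / cos 30° along meridians, k = cos 30° / cos φ along parallels; h·k = 1.
At 27.1°: h = 1.028, k = 0.9728; principal scales a = 1.028, b = 0.9728.
sin(ω/2) = (a − b)/(a + b) = 0.05510/2.001 = 0.02754, so ω = 2 arcsin(0.02754) ≈ 3.2°.

3.2°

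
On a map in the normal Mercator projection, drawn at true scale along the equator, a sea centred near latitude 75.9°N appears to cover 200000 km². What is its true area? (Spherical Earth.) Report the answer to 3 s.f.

Mercator is conformal, so the point scale is isotropic: h = k = sec φ = 1/cos φ.
Areal scale = k² = sec²φ = 1/cos²(75.9°) = 1/0.2436² = 16.85.
True area = apparent / (areal scale) = 200000 / 16.85 ≈ 11900 km².

11900 km²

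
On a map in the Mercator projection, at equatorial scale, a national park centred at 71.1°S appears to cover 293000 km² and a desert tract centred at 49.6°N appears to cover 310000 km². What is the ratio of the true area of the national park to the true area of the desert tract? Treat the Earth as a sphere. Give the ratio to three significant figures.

On Mercator the areal scale is sec²φ, so true area = apparent × cos²φ.
True area of national park: 293000 × cos²(71.1°) = 293000 × 0.1049 = 30740 km².
True area of desert tract: 310000 × cos²(49.6°) = 310000 × 0.4201 = 130200 km².
Ratio = 30740 / 130200 ≈ 0.236.

0.236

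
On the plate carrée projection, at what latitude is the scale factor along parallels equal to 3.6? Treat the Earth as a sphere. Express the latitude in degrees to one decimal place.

Plate carrée: h = 1, k = sec φ along parallels.
sec φ = 3.6  ⇒  cos φ = 0.2778  ⇒  φ ≈ 73.9°.

73.9°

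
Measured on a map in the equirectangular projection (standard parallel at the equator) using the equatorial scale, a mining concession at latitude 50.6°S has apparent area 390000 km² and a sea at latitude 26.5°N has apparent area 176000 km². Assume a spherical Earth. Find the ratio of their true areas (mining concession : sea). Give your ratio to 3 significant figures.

Plate carrée has h = 1 and k = sec φ, giving areal scale sec φ; true area = (apparent area) · cos φ.
True area of mining concession: 390000 × cos(50.6°) = 390000 × 0.6347 = 247500 km².
True area of sea: 176000 × cos(26.5°) = 176000 × 0.8949 = 157500 km².
Ratio = 247500 / 157500 ≈ 1.57.

1.57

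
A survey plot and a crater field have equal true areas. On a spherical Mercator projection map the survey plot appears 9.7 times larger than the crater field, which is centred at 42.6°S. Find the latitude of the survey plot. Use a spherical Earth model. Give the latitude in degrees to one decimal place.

For equal true areas on Mercator, apparent areas scale as sec²φ, so the ratio is cos²φ₂ / cos²φ₁.
cos²φ₂ / cos²φ₁ = 9.7  ⇒  cos φ₁ = cos 42.6° / √9.7 = 0.7361/3.114 = 0.2363.
φ₁ = arccos(0.2363) ≈ 76.3°.

76.3°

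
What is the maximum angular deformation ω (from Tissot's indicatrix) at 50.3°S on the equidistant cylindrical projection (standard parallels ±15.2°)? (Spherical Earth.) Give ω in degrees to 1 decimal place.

In the equirectangular projection with standard parallel φ₀ = 15.2° (x = Rλ cos φ₀, y = Rφ), meridians are true-scale (h = 1) and the parallel scale is k = cos φ₀ / cos φ.
At 50.3°: h = 1.000, k = 1.511; principal scales a = 1.511, b = 1.000.
sin(ω/2) = (a − b)/(a + b) = 0.5107/2.511 = 0.2034, so ω = 2 arcsin(0.2034) ≈ 23.5°.

23.5°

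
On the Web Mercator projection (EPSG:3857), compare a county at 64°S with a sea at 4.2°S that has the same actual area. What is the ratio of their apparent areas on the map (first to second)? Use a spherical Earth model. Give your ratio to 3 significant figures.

Mercator is conformal with k = sec φ, so areal scale = k² = sec²φ.
At 64°: sec²(64°) = 1/0.4384² = 5.204.
At 4.2°: sec²(4.2°) = 1/0.9973² = 1.005.
Ratio = 5.204/1.005 = cos²(4.2°)/cos²(64°) ≈ 5.18.

5.18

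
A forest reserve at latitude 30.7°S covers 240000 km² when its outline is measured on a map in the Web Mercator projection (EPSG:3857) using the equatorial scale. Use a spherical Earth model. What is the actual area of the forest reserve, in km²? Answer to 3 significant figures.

177000 km²

Mercator is conformal, so the point scale is isotropic: h = k = sec φ = 1/cos φ.
Areal scale = k² = sec²φ = 1/cos²(30.7°) = 1/0.8599² = 1.353.
True area = apparent / (areal scale) = 240000 / 1.353 ≈ 177000 km².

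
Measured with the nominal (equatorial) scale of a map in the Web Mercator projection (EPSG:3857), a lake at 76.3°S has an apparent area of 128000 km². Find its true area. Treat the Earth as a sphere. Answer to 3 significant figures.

7180 km²

For Mercator, h = k = sec φ (a conformal cylindrical projection has a single point scale, 1/cos φ).
Areal scale = k² = sec²φ = 1/cos²(76.3°) = 1/0.2368² = 17.83.
True area = apparent / (areal scale) = 128000 / 17.83 ≈ 7180 km².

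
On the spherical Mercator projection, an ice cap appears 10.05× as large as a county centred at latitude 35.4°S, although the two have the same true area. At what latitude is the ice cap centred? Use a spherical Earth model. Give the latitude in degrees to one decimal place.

75.1°

Mercator areal scale is sec²φ, so apparent-area ratio = sec²φ₁ / sec²φ₂ = cos²φ₂ / cos²φ₁.
cos²φ₂ / cos²φ₁ = 10.05  ⇒  cos φ₁ = cos 35.4° / √10.05 = 0.8151/3.170 = 0.2571.
φ₁ = arccos(0.2571) ≈ 75.1°.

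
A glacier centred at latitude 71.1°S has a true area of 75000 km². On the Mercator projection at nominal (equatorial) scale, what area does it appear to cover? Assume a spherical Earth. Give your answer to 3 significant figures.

715000 km²

The Mercator projection is conformal; its linear scale factor is the same in every direction and equals sec φ = 1/cos φ.
Areal scale = k² = sec²φ = 1/cos²(71.1°) = 1/0.3239² = 9.531.
Apparent area = 75000 × 9.531 ≈ 715000 km².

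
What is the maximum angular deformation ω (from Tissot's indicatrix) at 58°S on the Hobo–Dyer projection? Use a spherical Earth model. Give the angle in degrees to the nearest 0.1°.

45.0°

Hobo–Dyer is a cylindrical equal-area projection with standard parallels at ±37.5°. A cylindrical equal-area projection with standard parallel φ₀ has meridian scale h = cos φ / cos φ₀ and parallel scale k = cos φ₀ / cos φ (so areas are preserved, h·k = 1).
At 58°: h = 0.6679, k = 1.497; principal scales a = 1.497, b = 0.6679.
sin(ω/2) = (a − b)/(a + b) = 0.8292/2.165 = 0.3830, so ω = 2 arcsin(0.3830) ≈ 45.0°.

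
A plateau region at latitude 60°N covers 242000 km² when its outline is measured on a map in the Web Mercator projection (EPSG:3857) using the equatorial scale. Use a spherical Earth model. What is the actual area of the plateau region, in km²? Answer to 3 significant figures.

60500 km²

The Mercator projection is conformal; its linear scale factor is the same in every direction and equals sec φ = 1/cos φ.
Areal scale = k² = sec²φ = 1/cos²(60°) = 1/0.5000² = 4.000.
True area = apparent / (areal scale) = 242000 / 4.000 ≈ 60500 km².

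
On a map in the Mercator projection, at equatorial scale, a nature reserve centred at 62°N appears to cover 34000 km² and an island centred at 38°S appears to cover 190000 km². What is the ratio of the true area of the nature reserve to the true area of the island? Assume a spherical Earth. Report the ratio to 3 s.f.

On Mercator the areal scale is sec²φ, so true area = apparent × cos²φ.
True area of nature reserve: 34000 × cos²(62°) = 34000 × 0.2204 = 7494 km².
True area of island: 190000 × cos²(38°) = 190000 × 0.6210 = 118000 km².
Ratio = 7494 / 118000 ≈ 0.0635.

0.0635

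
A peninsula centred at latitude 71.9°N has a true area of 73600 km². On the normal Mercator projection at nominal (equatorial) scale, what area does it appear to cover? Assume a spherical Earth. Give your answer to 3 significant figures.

763000 km²

Mercator is conformal, so the point scale is isotropic: h = k = sec φ = 1/cos φ.
Areal scale = k² = sec²φ = 1/cos²(71.9°) = 1/0.3107² = 10.36.
Apparent area = 73600 × 10.36 ≈ 763000 km².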